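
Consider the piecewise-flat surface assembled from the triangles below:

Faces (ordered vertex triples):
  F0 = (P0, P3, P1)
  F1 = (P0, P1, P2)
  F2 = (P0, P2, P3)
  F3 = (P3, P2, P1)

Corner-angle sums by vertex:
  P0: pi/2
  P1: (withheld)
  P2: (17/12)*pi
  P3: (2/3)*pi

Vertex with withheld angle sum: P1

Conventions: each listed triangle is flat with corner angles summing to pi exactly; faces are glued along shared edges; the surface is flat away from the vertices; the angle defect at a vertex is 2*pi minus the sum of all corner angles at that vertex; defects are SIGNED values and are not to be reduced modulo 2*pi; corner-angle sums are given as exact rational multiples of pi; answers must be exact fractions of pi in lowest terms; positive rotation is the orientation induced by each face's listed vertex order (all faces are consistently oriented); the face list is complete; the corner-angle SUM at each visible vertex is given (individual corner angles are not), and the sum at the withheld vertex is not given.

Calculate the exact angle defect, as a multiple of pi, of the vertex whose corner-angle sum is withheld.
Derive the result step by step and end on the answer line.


V = 4, E = 6, F = 4; chi = V - E + F = 2
Gauss-Bonnet: total defect = 2*pi*chi = 4*pi; visible defects sum to (41/12)*pi

Answer: defect(P1) = (7/12)*pi


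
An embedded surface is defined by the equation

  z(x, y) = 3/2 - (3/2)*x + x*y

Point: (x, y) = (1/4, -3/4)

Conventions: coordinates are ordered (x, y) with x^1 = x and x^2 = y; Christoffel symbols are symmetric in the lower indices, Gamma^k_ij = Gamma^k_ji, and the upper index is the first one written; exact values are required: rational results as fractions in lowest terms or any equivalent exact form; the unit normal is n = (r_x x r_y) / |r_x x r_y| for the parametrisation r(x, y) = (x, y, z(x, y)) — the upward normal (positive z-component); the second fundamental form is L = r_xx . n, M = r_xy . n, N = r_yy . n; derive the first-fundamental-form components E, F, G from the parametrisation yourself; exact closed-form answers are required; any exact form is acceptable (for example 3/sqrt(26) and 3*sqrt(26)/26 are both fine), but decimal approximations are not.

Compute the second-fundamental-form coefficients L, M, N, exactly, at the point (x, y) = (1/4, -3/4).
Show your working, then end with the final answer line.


z_x = -9/4, z_y = 1/4, z_xx = 0, z_xy = 1, z_yy = 0
E = 97/16, F = -9/16, G = 17/16; answer radicand W^2 = 49/8
unnormalised second-form numerators: l = 0, m = 1, n = 0; L = l/sqrt(49/8), and similarly M = m/sqrt(W^2), N = n/sqrt(W^2)

Answer: L = 0, M = 2*sqrt(2)/7, N = 0


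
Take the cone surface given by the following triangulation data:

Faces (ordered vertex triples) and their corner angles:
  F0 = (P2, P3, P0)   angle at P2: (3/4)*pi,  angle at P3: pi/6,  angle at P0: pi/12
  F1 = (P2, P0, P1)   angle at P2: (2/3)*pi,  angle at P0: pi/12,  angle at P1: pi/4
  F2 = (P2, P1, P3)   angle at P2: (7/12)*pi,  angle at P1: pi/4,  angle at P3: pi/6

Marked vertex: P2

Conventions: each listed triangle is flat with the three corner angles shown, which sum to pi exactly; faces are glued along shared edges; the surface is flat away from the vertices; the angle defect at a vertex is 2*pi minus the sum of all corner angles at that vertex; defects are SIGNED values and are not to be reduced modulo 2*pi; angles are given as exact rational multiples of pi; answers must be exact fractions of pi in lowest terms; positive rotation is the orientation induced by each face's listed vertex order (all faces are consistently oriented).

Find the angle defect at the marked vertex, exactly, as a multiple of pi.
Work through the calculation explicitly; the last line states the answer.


Sum of corner angles at P2: 2*pi
defect = 2*pi - 2*pi

Answer: defect(P2) = 0


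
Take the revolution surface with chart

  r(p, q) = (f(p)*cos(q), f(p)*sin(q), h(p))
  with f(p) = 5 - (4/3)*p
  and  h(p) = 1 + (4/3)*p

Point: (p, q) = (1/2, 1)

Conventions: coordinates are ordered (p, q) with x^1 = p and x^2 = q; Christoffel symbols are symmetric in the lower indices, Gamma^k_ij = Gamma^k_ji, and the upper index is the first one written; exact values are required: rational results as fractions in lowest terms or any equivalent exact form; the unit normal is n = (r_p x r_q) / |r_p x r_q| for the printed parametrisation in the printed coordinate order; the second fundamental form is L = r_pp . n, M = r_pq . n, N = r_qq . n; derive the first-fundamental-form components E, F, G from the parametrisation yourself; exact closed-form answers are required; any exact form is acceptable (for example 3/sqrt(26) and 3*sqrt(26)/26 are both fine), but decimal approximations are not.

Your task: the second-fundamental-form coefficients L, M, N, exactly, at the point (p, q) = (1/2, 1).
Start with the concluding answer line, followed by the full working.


Answer: L = 0, M = 0, N = 13*sqrt(2)/6

f = 13/3, f' = -4/3, f'' = 0, h' = 4/3, h'' = 0
E = 32/9, F = 0, G = 169/9; answer radicand W^2 = 32/9
unnormalised second-form numerators: l = 0, m = 0, n = 52/9; L = l/sqrt(32/9), and similarly M = m/sqrt(W^2), N = n/sqrt(W^2)


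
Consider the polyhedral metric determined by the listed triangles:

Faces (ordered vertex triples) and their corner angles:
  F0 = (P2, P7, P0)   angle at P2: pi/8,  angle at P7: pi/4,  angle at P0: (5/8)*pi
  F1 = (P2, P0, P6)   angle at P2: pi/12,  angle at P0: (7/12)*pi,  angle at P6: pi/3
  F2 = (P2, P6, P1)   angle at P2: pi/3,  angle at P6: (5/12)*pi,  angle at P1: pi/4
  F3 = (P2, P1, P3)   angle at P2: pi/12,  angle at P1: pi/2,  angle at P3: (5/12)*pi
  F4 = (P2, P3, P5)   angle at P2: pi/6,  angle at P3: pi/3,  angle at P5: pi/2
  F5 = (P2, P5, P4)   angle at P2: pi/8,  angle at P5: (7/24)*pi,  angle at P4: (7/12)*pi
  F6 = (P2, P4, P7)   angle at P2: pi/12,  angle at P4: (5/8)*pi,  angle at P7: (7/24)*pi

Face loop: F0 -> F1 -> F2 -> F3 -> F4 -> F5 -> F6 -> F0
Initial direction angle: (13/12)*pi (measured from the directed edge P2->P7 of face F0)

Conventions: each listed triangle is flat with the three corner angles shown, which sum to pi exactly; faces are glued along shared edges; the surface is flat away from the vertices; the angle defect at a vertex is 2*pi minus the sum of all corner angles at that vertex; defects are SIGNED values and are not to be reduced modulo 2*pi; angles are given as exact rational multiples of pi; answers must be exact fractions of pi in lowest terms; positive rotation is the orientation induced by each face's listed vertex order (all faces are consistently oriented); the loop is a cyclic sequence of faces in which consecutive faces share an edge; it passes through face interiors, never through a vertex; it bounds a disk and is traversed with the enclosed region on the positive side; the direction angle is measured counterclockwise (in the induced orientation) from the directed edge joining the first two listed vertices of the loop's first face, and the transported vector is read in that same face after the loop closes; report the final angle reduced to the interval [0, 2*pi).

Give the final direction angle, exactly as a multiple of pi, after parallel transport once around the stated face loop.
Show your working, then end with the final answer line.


enclosed vertex P2: corner angles sum to pi, defect = 2*pi - pi = pi
transport around the loop rotates by the sum of enclosed defects; add to the initial angle mod 2*pi
final angle = (13/12)*pi + pi = pi/12 (mod 2*pi)

Answer: final direction angle = pi/12


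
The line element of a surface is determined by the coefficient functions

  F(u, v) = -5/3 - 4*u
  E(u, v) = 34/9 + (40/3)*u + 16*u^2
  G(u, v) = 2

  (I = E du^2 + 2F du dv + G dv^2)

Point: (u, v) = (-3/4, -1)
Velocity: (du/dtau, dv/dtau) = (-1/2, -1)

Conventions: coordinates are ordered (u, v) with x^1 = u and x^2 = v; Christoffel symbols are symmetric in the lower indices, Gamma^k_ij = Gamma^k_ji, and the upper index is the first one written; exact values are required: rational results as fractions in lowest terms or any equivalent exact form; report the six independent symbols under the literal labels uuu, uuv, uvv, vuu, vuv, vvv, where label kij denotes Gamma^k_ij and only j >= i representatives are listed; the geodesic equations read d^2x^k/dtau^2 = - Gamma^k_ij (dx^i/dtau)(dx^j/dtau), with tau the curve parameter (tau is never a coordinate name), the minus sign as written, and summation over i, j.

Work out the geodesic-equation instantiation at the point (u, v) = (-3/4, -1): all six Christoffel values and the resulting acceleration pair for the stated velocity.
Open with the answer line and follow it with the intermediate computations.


Answer: Gamma_uuu = -24/17, Gamma_uuv = 0, Gamma_uvv = 0, Gamma_vuu = -18/17, Gamma_vuv = 0, Gamma_vvv = 0; accelerations (d^2u/dtau^2, d^2v/dtau^2) = (6/17, 9/34)

E = 25/9, F = 4/3, G = 2 at the point
E_u = -32/3, E_v = 0, F_u = -4, F_v = 0, G_u = 0, G_v = 0
EG - F^2 = 34/9;  g^inv = (9/34) * [[2, -4/3], [-4/3, 25/9]]
first-kind symbols [ij,l] = (1/2)(d_i g_jl + d_j g_il - d_l g_ij): [uu,u] = E_u/2 = -16/3, [uu,v] = F_u - E_v/2 = -4, [uv,u] = E_v/2 = 0, [uv,v] = G_u/2 = 0, [vv,u] = F_v - G_u/2 = 0, [vv,v] = G_v/2 = 0
Gamma^u_ij = (G*[ij,u] - F*[ij,v])/(EG - F^2), Gamma^v_ij = (E*[ij,v] - F*[ij,u])/(EG - F^2)
Gamma_uuu = -24/17, Gamma_uuv = 0, Gamma_uvv = 0, Gamma_vuu = -18/17, Gamma_vuv = 0, Gamma_vvv = 0
d^2u/dtau^2 = -(Gamma_uuu*(-1/2)^2 + 2*Gamma_uuv*(-1/2)*(-1) + Gamma_uvv*(-1)^2) = 6/17
d^2v/dtau^2 = -(Gamma_vuu*(-1/2)^2 + 2*Gamma_vuv*(-1/2)*(-1) + Gamma_vvv*(-1)^2) = 9/34


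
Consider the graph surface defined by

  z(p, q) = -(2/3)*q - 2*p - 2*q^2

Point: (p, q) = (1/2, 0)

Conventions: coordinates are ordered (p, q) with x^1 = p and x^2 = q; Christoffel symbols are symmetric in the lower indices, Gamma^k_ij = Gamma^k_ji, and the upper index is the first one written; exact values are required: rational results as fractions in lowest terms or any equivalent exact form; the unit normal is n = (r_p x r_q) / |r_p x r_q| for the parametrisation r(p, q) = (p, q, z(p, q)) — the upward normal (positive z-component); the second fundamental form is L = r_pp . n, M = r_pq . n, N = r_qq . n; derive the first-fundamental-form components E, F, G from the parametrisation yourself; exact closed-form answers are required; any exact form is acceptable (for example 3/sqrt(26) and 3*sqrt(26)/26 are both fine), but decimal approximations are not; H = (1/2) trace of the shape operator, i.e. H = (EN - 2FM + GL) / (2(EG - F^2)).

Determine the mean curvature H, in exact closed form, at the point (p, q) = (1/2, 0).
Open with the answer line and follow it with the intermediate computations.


Answer: H = -270/343

z_p = -2, z_q = -2/3, z_pp = 0, z_pq = 0, z_qq = -4
E = 5, F = 4/3, G = 13/9; answer radicand W^2 = 49/9
unnormalised second-form numerators: l = 0, m = 0, n = -4; L = l/sqrt(49/9), and similarly M = m/sqrt(W^2), N = n/sqrt(W^2)
H = (E*n - 2*F*m + G*l) / (2*(EG - F^2)*sqrt(W^2)); E*n - 2*F*m + G*l = -20, EG - F^2 = 49/9, so H = (-90/49)/sqrt(49/9)


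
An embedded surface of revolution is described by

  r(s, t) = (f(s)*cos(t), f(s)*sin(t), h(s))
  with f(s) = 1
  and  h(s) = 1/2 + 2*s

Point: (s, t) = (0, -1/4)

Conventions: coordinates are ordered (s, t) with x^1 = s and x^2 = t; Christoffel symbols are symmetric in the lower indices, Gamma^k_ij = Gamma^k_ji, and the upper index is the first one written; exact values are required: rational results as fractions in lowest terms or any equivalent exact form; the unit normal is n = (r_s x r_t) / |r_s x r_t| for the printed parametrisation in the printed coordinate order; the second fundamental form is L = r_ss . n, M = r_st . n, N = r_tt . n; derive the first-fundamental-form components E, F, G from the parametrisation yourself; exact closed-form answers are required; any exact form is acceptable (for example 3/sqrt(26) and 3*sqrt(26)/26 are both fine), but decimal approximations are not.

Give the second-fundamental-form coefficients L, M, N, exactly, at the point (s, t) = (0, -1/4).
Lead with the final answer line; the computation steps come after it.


Answer: L = 0, M = 0, N = 1

f = 1, f' = 0, f'' = 0, h' = 2, h'' = 0
E = 4, F = 0, G = 1; answer radicand W^2 = 4
unnormalised second-form numerators: l = 0, m = 0, n = 2; L = l/sqrt(4), and similarly M = m/sqrt(W^2), N = n/sqrt(W^2)


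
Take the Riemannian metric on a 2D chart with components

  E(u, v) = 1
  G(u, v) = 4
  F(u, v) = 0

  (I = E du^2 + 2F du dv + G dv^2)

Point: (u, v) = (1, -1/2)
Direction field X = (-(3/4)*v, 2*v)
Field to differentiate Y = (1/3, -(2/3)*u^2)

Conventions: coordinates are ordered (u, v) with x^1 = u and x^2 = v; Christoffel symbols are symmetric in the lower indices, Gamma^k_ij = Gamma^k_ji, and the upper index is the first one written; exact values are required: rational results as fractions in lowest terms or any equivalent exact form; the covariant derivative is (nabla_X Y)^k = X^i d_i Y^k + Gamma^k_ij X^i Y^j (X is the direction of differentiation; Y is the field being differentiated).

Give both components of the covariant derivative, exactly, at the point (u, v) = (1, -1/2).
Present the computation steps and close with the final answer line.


E = 1, F = 0, G = 4 at the point
E_u = 0, E_v = 0, F_u = 0, F_v = 0, G_u = 0, G_v = 0
EG - F^2 = 4;  g^inv = (1/4) * [[4, 0], [0, 1]]
first-kind symbols [ij,l] = (1/2)(d_i g_jl + d_j g_il - d_l g_ij): [uu,u] = E_u/2 = 0, [uu,v] = F_u - E_v/2 = 0, [uv,u] = E_v/2 = 0, [uv,v] = G_u/2 = 0, [vv,u] = F_v - G_u/2 = 0, [vv,v] = G_v/2 = 0
Gamma^u_ij = (G*[ij,u] - F*[ij,v])/(EG - F^2), Gamma^v_ij = (E*[ij,v] - F*[ij,u])/(EG - F^2)
Gamma_uuu = 0, Gamma_uuv = 0, Gamma_uvv = 0, Gamma_vuu = 0, Gamma_vuv = 0, Gamma_vvv = 0
X = (3/8, -1), Y = (1/3, -2/3) at the point

Answer: (nabla_X Y)^u = 0, (nabla_X Y)^v = -1/2


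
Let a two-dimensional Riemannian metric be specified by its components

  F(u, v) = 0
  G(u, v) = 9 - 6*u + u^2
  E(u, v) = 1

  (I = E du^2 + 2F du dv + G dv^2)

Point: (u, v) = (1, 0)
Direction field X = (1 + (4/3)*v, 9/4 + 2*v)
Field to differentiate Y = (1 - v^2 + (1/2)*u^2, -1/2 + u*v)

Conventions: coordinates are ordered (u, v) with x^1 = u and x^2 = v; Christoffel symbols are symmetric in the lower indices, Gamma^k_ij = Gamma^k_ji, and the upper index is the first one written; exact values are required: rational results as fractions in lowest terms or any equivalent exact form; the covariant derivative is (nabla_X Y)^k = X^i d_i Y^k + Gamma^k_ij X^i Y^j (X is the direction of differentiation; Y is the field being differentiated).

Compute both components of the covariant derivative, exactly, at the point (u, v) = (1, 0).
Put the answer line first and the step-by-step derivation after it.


Answer: (nabla_X Y)^u = -5/4, (nabla_X Y)^v = 13/16

E = 1, F = 0, G = 4 at the point
E_u = 0, E_v = 0, F_u = 0, F_v = 0, G_u = -4, G_v = 0
EG - F^2 = 4;  g^inv = (1/4) * [[4, 0], [0, 1]]
first-kind symbols [ij,l] = (1/2)(d_i g_jl + d_j g_il - d_l g_ij): [uu,u] = E_u/2 = 0, [uu,v] = F_u - E_v/2 = 0, [uv,u] = E_v/2 = 0, [uv,v] = G_u/2 = -2, [vv,u] = F_v - G_u/2 = 2, [vv,v] = G_v/2 = 0
Gamma^u_ij = (G*[ij,u] - F*[ij,v])/(EG - F^2), Gamma^v_ij = (E*[ij,v] - F*[ij,u])/(EG - F^2)
Gamma_uuu = 0, Gamma_uuv = 0, Gamma_uvv = 2, Gamma_vuu = 0, Gamma_vuv = -1/2, Gamma_vvv = 0
X = (1, 9/4), Y = (3/2, -1/2) at the point


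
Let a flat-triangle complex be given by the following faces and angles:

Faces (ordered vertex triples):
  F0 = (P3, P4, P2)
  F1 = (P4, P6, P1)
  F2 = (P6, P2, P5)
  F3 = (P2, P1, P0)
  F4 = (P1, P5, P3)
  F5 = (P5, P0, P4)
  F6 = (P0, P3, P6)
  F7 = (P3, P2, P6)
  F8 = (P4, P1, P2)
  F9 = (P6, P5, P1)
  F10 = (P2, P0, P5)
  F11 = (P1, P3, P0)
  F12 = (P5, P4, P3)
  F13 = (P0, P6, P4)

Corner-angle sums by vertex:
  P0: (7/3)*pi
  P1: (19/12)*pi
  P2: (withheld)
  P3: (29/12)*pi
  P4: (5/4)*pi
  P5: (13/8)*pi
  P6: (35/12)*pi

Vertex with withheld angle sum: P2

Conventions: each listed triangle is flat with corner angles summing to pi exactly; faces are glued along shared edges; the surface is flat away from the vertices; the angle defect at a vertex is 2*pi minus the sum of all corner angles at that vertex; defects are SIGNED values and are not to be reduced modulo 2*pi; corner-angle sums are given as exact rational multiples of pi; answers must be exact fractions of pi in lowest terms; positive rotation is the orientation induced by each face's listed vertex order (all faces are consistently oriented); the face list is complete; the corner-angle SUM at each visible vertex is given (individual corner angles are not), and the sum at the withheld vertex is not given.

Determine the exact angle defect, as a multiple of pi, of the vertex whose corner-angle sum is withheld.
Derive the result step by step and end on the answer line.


V = 7, E = 21, F = 14; chi = V - E + F = 0
Gauss-Bonnet: total defect = 2*pi*chi = 0; visible defects sum to -pi/8

Answer: defect(P2) = pi/8


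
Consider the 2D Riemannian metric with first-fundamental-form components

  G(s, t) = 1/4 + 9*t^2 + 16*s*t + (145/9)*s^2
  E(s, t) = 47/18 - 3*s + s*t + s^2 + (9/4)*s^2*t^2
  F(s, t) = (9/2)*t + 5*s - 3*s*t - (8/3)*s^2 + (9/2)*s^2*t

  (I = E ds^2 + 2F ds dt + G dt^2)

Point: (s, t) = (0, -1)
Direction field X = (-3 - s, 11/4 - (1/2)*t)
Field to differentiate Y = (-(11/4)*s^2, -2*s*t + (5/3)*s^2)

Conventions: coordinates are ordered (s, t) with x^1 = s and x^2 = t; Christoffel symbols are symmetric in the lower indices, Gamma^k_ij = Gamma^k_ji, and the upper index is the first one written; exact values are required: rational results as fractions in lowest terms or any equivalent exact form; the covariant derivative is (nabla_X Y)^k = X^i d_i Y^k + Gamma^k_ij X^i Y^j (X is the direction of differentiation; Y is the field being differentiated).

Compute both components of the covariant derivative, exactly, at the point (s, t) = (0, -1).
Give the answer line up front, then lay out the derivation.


Answer: (nabla_X Y)^s = 0, (nabla_X Y)^t = -6

E = 47/18, F = -9/2, G = 37/4 at the point
E_s = -4, E_t = 0, F_s = 8, F_t = 9/2, G_s = -16, G_t = -18
EG - F^2 = 281/72;  g^inv = (72/281) * [[37/4, 9/2], [9/2, 47/18]]
first-kind symbols [ij,l] = (1/2)(d_i g_jl + d_j g_il - d_l g_ij): [ss,s] = E_s/2 = -2, [ss,t] = F_s - E_t/2 = 8, [st,s] = E_t/2 = 0, [st,t] = G_s/2 = -8, [tt,s] = F_t - G_s/2 = 25/2, [tt,t] = G_t/2 = -9
Gamma^s_ij = (G*[ij,s] - F*[ij,t])/(EG - F^2), Gamma^t_ij = (E*[ij,t] - F*[ij,s])/(EG - F^2)
Gamma_sss = 1260/281, Gamma_sst = -2592/281, Gamma_stt = 5409/281, Gamma_tss = 856/281, Gamma_tst = -1504/281, Gamma_ttt = 2358/281
X = (-3, 13/4), Y = (0, 0) at the point


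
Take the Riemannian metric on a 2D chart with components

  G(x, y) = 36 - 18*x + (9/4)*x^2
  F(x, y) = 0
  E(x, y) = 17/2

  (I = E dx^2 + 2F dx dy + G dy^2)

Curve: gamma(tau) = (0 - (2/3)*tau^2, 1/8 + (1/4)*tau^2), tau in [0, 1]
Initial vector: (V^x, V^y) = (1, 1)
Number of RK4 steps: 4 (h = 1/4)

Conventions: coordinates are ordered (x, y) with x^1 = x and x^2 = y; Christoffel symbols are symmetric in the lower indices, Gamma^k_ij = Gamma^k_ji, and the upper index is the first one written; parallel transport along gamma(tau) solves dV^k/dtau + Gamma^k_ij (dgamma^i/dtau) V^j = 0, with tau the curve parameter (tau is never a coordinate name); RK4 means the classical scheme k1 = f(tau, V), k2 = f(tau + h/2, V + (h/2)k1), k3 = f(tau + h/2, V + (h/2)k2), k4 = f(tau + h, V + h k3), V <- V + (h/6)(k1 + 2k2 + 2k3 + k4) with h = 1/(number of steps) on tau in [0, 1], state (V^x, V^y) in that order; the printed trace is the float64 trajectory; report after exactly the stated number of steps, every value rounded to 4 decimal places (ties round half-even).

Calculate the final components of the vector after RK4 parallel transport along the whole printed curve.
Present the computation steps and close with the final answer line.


gamma'(tau) = (-(4/3)*tau, (1/2)*tau); f(tau, V)^k = -Gamma^k_ij(gamma(tau)) gamma'^i(tau) V^j; h = 1/4; intermediate values shown to 6 dp
curve data and Christoffel symbols at the stage parameters:
  tau = 0.000000: gamma = (0.000000, 0.125000), gamma' = (0.000000, 0.000000); Gamma_xxx = 0.000000, Gamma_xxy = 0.000000, Gamma_xyy = 1.058824, Gamma_yxx = 0.000000, Gamma_yxy = -0.250000, Gamma_yyy = 0.000000
  tau = 0.125000: gamma = (-0.010417, 0.128906), gamma' = (-0.166667, 0.062500); Gamma_xxx = 0.000000, Gamma_xxy = 0.000000, Gamma_xyy = 1.061581, Gamma_yxx = 0.000000, Gamma_yxy = -0.249351, Gamma_yyy = 0.000000
  tau = 0.250000: gamma = (-0.041667, 0.140625), gamma' = (-0.333333, 0.125000); Gamma_xxx = 0.000000, Gamma_xxy = 0.000000, Gamma_xyy = 1.069853, Gamma_yxx = 0.000000, Gamma_yxy = -0.247423, Gamma_yyy = 0.000000
  tau = 0.375000: gamma = (-0.093750, 0.160156), gamma' = (-0.500000, 0.187500); Gamma_xxx = 0.000000, Gamma_xxy = 0.000000, Gamma_xyy = 1.083640, Gamma_yxx = 0.000000, Gamma_yxy = -0.244275, Gamma_yyy = 0.000000
  tau = 0.500000: gamma = (-0.166667, 0.187500), gamma' = (-0.666667, 0.250000); Gamma_xxx = 0.000000, Gamma_xxy = 0.000000, Gamma_xyy = 1.102941, Gamma_yxx = 0.000000, Gamma_yxy = -0.240000, Gamma_yyy = 0.000000
  tau = 0.625000: gamma = (-0.260417, 0.222656), gamma' = (-0.833333, 0.312500); Gamma_xxx = 0.000000, Gamma_xxy = 0.000000, Gamma_xyy = 1.127757, Gamma_yxx = 0.000000, Gamma_yxy = -0.234719, Gamma_yyy = 0.000000
  tau = 0.750000: gamma = (-0.375000, 0.265625), gamma' = (-1.000000, 0.375000); Gamma_xxx = 0.000000, Gamma_xxy = 0.000000, Gamma_xyy = 1.158088, Gamma_yxx = 0.000000, Gamma_yxy = -0.228571, Gamma_yyy = 0.000000
  tau = 0.875000: gamma = (-0.510417, 0.316406), gamma' = (-1.166667, 0.437500); Gamma_xxx = 0.000000, Gamma_xxy = 0.000000, Gamma_xyy = 1.193934, Gamma_yxx = 0.000000, Gamma_yxy = -0.221709, Gamma_yyy = 0.000000
  tau = 1.000000: gamma = (-0.666667, 0.375000), gamma' = (-1.333333, 0.500000); Gamma_xxx = 0.000000, Gamma_xxy = 0.000000, Gamma_xyy = 1.235294, Gamma_yxx = 0.000000, Gamma_yxy = -0.214286, Gamma_yyy = 0.000000
step 0: V^x = 1.0000, V^y = 1.0000
step 1: k1 = (0.000000, 0.000000), k2 = (-0.066349, -0.025974), k3 = (-0.066133, -0.025968), k4 = (-0.132863, -0.051522); V <- V + (h/6)(k1 + 2k2 + 2k3 + k4): V^x = 0.9834, V^y = 0.9935
step 2: k1 = (-0.132866, -0.051525), k2 = (-0.200558, -0.076278), k3 = (-0.199929, -0.076288), k4 = (-0.268691, -0.099906); V <- V + (h/6)(k1 + 2k2 + 2k3 + k4): V^x = 0.9333, V^y = 0.9745
step 3: k1 = (-0.268704, -0.099921), k2 = (-0.339036, -0.122174), k3 = (-0.338056, -0.122274), k4 = (-0.409934, -0.143001); V <- V + (h/6)(k1 + 2k2 + 2k3 + k4): V^x = 0.8486, V^y = 0.9440
step 4: k1 = (-0.409967, -0.143035), k2 = (-0.483760, -0.162210), k3 = (-0.482508, -0.162485), k4 = (-0.557975, -0.180112); V <- V + (h/6)(k1 + 2k2 + 2k3 + k4): V^x = 0.7278, V^y = 0.9035

Answer: V^x = 0.7278, V^y = 0.9035


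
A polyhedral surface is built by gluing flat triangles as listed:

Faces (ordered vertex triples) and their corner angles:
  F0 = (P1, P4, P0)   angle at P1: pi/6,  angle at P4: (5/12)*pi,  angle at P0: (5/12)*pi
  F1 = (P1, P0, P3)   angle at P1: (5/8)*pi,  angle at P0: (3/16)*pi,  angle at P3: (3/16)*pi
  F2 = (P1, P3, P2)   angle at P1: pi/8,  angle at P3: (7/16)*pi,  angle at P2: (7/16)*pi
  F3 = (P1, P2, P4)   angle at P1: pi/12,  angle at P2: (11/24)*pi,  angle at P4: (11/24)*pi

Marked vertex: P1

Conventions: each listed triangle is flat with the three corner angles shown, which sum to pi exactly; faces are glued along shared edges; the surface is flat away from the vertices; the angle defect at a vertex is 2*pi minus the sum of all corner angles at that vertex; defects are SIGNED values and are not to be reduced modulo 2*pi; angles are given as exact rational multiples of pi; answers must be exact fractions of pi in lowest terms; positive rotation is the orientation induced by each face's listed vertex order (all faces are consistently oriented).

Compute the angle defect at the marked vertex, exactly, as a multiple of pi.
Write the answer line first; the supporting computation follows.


Answer: defect(P1) = pi

Sum of corner angles at P1: pi
defect = 2*pi - pi


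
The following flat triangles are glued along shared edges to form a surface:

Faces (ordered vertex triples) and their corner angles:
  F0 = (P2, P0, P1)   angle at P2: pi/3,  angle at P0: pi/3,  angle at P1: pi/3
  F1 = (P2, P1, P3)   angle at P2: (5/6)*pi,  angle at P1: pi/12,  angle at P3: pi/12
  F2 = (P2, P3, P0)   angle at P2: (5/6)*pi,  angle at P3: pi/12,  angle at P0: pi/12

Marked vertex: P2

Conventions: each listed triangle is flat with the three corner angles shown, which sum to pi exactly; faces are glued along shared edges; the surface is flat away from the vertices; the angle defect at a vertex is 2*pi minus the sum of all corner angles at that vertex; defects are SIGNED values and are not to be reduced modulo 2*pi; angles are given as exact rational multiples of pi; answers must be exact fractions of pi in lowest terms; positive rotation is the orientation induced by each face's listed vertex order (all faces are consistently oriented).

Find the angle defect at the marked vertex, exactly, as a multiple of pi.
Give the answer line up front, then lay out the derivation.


Answer: defect(P2) = 0

Sum of corner angles at P2: 2*pi
defect = 2*pi - 2*pi


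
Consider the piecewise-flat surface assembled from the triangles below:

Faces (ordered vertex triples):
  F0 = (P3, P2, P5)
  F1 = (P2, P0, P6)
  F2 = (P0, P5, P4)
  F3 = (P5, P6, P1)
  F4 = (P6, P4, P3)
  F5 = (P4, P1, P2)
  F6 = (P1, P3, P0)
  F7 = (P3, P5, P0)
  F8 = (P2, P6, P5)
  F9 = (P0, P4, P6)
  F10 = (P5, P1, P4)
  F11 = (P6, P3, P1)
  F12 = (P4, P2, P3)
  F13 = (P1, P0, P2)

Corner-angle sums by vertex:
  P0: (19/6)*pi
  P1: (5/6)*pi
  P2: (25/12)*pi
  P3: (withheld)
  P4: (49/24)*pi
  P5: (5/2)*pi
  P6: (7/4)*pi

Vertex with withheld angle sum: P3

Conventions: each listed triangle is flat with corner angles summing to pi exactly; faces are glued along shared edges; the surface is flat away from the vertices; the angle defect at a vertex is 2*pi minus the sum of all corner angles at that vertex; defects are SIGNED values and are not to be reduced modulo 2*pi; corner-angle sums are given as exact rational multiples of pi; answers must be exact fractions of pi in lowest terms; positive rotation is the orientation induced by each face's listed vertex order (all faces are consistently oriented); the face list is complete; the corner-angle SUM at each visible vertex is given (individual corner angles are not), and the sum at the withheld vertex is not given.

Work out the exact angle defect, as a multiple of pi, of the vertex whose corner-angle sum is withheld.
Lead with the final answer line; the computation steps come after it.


Answer: defect(P3) = (3/8)*pi

V = 7, E = 21, F = 14; chi = V - E + F = 0
Gauss-Bonnet: total defect = 2*pi*chi = 0; visible defects sum to (-3/8)*pi


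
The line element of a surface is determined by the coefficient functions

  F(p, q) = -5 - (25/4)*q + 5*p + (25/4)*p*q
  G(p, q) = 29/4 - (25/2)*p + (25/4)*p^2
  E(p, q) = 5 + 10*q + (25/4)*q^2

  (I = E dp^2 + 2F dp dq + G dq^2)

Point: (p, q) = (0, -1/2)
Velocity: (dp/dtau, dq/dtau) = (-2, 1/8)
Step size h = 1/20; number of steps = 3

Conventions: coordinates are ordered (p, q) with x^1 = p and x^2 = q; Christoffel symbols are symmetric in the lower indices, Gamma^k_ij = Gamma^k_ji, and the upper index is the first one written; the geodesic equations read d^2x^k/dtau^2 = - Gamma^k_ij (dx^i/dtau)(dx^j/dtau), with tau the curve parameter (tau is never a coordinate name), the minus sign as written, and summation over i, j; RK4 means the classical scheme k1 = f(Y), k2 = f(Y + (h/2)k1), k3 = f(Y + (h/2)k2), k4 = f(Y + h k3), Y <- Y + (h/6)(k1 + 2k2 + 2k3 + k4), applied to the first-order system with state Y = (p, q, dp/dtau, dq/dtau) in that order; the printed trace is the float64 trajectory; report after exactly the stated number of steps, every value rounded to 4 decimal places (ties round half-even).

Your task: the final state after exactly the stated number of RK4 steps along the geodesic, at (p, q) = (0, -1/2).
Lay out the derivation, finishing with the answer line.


f(Y) = (dp/dtau, dq/dtau, -Gamma^p_ij Y'^i Y'^j, -Gamma^q_ij Y'^i Y'^j) with the Gammas evaluated at the stage position; h = 0.050000; intermediate values shown to 6 dp
step 0: p = 0.0000, q = -0.5000, dp/dtau = -2.0000, dq/dtau = 0.1250
step 1:
  k1: at (p, q) = (0.000000, -0.500000), (dp/dtau, dq/dtau) = (-2.000000, 0.125000); Gamma_ppp = 0.000000, Gamma_ppq = 0.240000, Gamma_pqq = 0.000000, Gamma_qpp = 0.000000, Gamma_qpq = -0.800000, Gamma_qqq = 0.000000; k1 = (-2.000000, 0.125000, 0.120000, -0.400000)
  k2: at (p, q) = (-0.050000, -0.496875), (dp/dtau, dq/dtau) = (-1.997000, 0.115000); Gamma_ppp = 0.000000, Gamma_ppq = 0.223810, Gamma_pqq = 0.000000, Gamma_qpp = 0.000000, Gamma_qpq = -0.775260, Gamma_qqq = 0.000000; k2 = (-1.997000, 0.115000, 0.102798, -0.356085)
  k3: at (p, q) = (-0.049925, -0.497125), (dp/dtau, dq/dtau) = (-1.997430, 0.116098); Gamma_ppp = 0.000000, Gamma_ppq = 0.223677, Gamma_pqq = 0.000000, Gamma_qpp = 0.000000, Gamma_qpq = -0.775381, Gamma_qqq = 0.000000; k3 = (-1.997430, 0.116098, 0.103740, -0.359618)
  k4: at (p, q) = (-0.099872, -0.494195), (dp/dtau, dq/dtau) = (-1.994813, 0.107019); Gamma_ppp = 0.000000, Gamma_ppq = 0.208992, Gamma_pqq = 0.000000, Gamma_qpp = 0.000000, Gamma_qpq = -0.751672, Gamma_qqq = 0.000000; k4 = (-1.994813, 0.107019, 0.089233, -0.320938)
  Y <- Y + (h/6)(k1 + 2k2 + 2k3 + k4): p = -0.0999, q = -0.4942, dp/dtau = -1.9948, dq/dtau = 0.1071
step 2:
  k1: at (p, q) = (-0.099864, -0.494215), (dp/dtau, dq/dtau) = (-1.994814, 0.107064); Gamma_ppp = 0.000000, Gamma_ppq = 0.208983, Gamma_pqq = 0.000000, Gamma_qpp = 0.000000, Gamma_qpq = -0.751681, Gamma_qqq = 0.000000; k1 = (-1.994814, 0.107064, 0.089266, -0.321077)
  k2: at (p, q) = (-0.149734, -0.491538), (dp/dtau, dq/dtau) = (-1.992582, 0.099037); Gamma_ppp = 0.000000, Gamma_ppq = 0.195596, Gamma_pqq = 0.000000, Gamma_qpp = 0.000000, Gamma_qpq = -0.729047, Gamma_qqq = 0.000000; k2 = (-1.992582, 0.099037, 0.077197, -0.287739)
  k3: at (p, q) = (-0.149679, -0.491739), (dp/dtau, dq/dtau) = (-1.992884, 0.099870); Gamma_ppp = 0.000000, Gamma_ppq = 0.195500, Gamma_pqq = 0.000000, Gamma_qpp = 0.000000, Gamma_qpq = -0.729128, Gamma_qqq = 0.000000; k3 = (-1.992884, 0.099870, 0.077821, -0.290237)
  k4: at (p, q) = (-0.199508, -0.489221), (dp/dtau, dq/dtau) = (-1.990923, 0.092552); Gamma_ppp = 0.000000, Gamma_ppq = 0.183307, Gamma_pqq = 0.000000, Gamma_qpp = 0.000000, Gamma_qpq = -0.707506, Gamma_qqq = 0.000000; k4 = (-1.990923, 0.092552, 0.067554, -0.260736)
  Y <- Y + (h/6)(k1 + 2k2 + 2k3 + k4): p = -0.1995, q = -0.4892, dp/dtau = -1.9909, dq/dtau = 0.0926
step 3:
  k1: at (p, q) = (-0.199503, -0.489236), (dp/dtau, dq/dtau) = (-1.990924, 0.092582); Gamma_ppp = 0.000000, Gamma_ppq = 0.183300, Gamma_pqq = 0.000000, Gamma_qpp = 0.000000, Gamma_qpq = -0.707512, Gamma_qqq = 0.000000; k1 = (-1.990924, 0.092582, 0.067573, -0.260824)
  k2: at (p, q) = (-0.249276, -0.486922), (dp/dtau, dq/dtau) = (-1.989234, 0.086062); Gamma_ppp = 0.000000, Gamma_ppq = 0.172143, Gamma_pqq = 0.000000, Gamma_qpp = 0.000000, Gamma_qpq = -0.686903, Gamma_qqq = 0.000000; k2 = (-1.989234, 0.086062, 0.058941, -0.235192)
  k3: at (p, q) = (-0.249234, -0.487085), (dp/dtau, dq/dtau) = (-1.989450, 0.086703); Gamma_ppp = 0.000000, Gamma_ppq = 0.172073, Gamma_pqq = 0.000000, Gamma_qpp = 0.000000, Gamma_qpq = -0.686958, Gamma_qqq = 0.000000; k3 = (-1.989450, 0.086703, 0.059362, -0.236988)
  k4: at (p, q) = (-0.298975, -0.484901), (dp/dtau, dq/dtau) = (-1.987956, 0.080733); Gamma_ppp = 0.000000, Gamma_ppq = 0.161869, Gamma_pqq = 0.000000, Gamma_qpp = 0.000000, Gamma_qpq = -0.667296, Gamma_qqq = 0.000000; k4 = (-1.987956, 0.080733, 0.051958, -0.214194)
  Y <- Y + (h/6)(k1 + 2k2 + 2k3 + k4): p = -0.2990, q = -0.4849, dp/dtau = -1.9880, dq/dtau = 0.0808

Answer: p = -0.2990, q = -0.4849, dp/dtau = -1.9880, dq/dtau = 0.0808


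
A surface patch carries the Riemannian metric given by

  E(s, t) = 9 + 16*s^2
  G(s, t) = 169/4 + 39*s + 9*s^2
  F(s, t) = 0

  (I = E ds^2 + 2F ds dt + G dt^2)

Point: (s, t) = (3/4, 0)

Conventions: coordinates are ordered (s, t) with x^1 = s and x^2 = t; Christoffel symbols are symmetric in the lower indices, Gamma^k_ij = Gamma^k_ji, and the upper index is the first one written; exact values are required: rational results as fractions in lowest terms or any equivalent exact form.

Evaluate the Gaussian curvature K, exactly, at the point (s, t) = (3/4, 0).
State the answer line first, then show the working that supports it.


Answer: K = 4/315

E = 18, F = 0, G = 1225/16, EG - F^2 = 11025/8 at the point
E_s = 24, E_t = 0, F_s = 0, F_t = 0, G_s = 105/2, G_t = 0
E_tt = 0, F_st = 0, G_ss = 18
Compute both Brioschi determinants and normalise by (EG - F^2)^2.
M1 = [[-E_tt/2 + F_st - G_ss/2, E_s/2, F_s - E_t/2], [F_t - G_s/2, E, F], [G_t/2, F, G]] = [[-9, 12, 0], [-105/4, 18, 0], [0, 0, 1225/16]]; det M1 = 187425/16
M2 = [[0, E_t/2, G_s/2], [E_t/2, E, F], [G_s/2, F, G]] = [[0, 0, 105/4], [0, 18, 0], [105/4, 0, 1225/16]]; det M2 = -99225/8
det M1 - det M2 = 385875/16; K = 385875/16 / (11025/8)^2 = 4/315


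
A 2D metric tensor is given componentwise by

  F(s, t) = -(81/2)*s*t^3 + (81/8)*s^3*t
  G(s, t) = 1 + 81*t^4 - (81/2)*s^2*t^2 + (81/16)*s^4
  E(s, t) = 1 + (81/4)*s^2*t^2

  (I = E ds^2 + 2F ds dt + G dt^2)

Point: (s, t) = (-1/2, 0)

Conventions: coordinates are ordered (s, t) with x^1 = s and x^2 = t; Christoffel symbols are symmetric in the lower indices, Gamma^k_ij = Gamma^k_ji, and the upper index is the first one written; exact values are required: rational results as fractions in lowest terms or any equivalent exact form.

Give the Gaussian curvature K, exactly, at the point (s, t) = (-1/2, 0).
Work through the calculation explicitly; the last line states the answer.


E = 1, F = 0, G = 337/256, EG - F^2 = 337/256 at the point
E_s = 0, E_t = 0, F_s = 0, F_t = -81/64, G_s = -81/32, G_t = 0
E_tt = 81/8, F_st = 243/32, G_ss = 243/16
The intrinsic route: Brioschi's K = (det M1 - det M2)/(EG - F^2)^2.
M1 = [[-E_tt/2 + F_st - G_ss/2, E_s/2, F_s - E_t/2], [F_t - G_s/2, E, F], [G_t/2, F, G]] = [[-81/16, 0, 0], [0, 1, 0], [0, 0, 337/256]]; det M1 = -27297/4096
M2 = [[0, E_t/2, G_s/2], [E_t/2, E, F], [G_s/2, F, G]] = [[0, 0, -81/64], [0, 1, 0], [-81/64, 0, 337/256]]; det M2 = -6561/4096
det M1 - det M2 = -81/16; K = -81/16 / (337/256)^2 = -331776/113569

Answer: K = -331776/113569


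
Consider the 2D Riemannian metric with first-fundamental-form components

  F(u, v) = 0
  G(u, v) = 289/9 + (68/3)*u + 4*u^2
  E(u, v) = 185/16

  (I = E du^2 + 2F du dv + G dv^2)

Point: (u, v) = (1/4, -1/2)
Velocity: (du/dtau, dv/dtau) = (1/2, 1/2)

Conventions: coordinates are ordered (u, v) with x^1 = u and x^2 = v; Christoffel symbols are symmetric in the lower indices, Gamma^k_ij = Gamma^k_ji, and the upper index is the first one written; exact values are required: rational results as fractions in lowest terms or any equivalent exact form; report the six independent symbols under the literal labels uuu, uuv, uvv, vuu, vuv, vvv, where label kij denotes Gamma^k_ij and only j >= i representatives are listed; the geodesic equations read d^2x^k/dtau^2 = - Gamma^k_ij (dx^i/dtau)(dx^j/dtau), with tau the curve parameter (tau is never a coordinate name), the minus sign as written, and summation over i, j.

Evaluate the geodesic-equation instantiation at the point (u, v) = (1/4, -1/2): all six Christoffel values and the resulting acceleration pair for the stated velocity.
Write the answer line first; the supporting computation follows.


Answer: Gamma_uuu = 0, Gamma_uuv = 0, Gamma_uvv = -16/15, Gamma_vuu = 0, Gamma_vuv = 12/37, Gamma_vvv = 0; accelerations (d^2u/dtau^2, d^2v/dtau^2) = (4/15, -6/37)

E = 185/16, F = 0, G = 1369/36 at the point
E_u = 0, E_v = 0, F_u = 0, F_v = 0, G_u = 74/3, G_v = 0
EG - F^2 = 253265/576;  g^inv = (576/253265) * [[1369/36, 0], [0, 185/16]]
first-kind symbols [ij,l] = (1/2)(d_i g_jl + d_j g_il - d_l g_ij): [uu,u] = E_u/2 = 0, [uu,v] = F_u - E_v/2 = 0, [uv,u] = E_v/2 = 0, [uv,v] = G_u/2 = 37/3, [vv,u] = F_v - G_u/2 = -37/3, [vv,v] = G_v/2 = 0
Gamma^u_ij = (G*[ij,u] - F*[ij,v])/(EG - F^2), Gamma^v_ij = (E*[ij,v] - F*[ij,u])/(EG - F^2)
Gamma_uuu = 0, Gamma_uuv = 0, Gamma_uvv = -16/15, Gamma_vuu = 0, Gamma_vuv = 12/37, Gamma_vvv = 0
d^2u/dtau^2 = -(Gamma_uuu*(1/2)^2 + 2*Gamma_uuv*(1/2)*(1/2) + Gamma_uvv*(1/2)^2) = 4/15
d^2v/dtau^2 = -(Gamma_vuu*(1/2)^2 + 2*Gamma_vuv*(1/2)*(1/2) + Gamma_vvv*(1/2)^2) = -6/37


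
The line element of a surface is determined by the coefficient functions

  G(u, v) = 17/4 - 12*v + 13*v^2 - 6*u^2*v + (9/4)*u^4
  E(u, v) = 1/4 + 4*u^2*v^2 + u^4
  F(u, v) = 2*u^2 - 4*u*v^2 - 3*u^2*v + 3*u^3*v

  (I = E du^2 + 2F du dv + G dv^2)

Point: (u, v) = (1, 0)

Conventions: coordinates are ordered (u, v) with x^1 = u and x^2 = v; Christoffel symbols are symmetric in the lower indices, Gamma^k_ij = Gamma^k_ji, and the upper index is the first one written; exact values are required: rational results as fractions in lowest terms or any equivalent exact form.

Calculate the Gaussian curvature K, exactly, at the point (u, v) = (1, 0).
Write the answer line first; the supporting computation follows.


Answer: K = -64/363

E = 5/4, F = 2, G = 13/2, EG - F^2 = 33/8 at the point
E_u = 4, E_v = 0, F_u = 4, F_v = 0, G_u = 9, G_v = -18
E_vv = 8, F_uv = 3, G_uu = 27
Compute both Brioschi determinants and normalise by (EG - F^2)^2.
M1 = [[-E_vv/2 + F_uv - G_uu/2, E_u/2, F_u - E_v/2], [F_v - G_u/2, E, F], [G_v/2, F, G]] = [[-29/2, 2, 4], [-9/2, 5/4, 2], [-9, 2, 13/2]]; det M1 = -453/16
M2 = [[0, E_v/2, G_u/2], [E_v/2, E, F], [G_u/2, F, G]] = [[0, 0, 9/2], [0, 5/4, 2], [9/2, 2, 13/2]]; det M2 = -405/16
det M1 - det M2 = -3; K = -3 / (33/8)^2 = -64/363


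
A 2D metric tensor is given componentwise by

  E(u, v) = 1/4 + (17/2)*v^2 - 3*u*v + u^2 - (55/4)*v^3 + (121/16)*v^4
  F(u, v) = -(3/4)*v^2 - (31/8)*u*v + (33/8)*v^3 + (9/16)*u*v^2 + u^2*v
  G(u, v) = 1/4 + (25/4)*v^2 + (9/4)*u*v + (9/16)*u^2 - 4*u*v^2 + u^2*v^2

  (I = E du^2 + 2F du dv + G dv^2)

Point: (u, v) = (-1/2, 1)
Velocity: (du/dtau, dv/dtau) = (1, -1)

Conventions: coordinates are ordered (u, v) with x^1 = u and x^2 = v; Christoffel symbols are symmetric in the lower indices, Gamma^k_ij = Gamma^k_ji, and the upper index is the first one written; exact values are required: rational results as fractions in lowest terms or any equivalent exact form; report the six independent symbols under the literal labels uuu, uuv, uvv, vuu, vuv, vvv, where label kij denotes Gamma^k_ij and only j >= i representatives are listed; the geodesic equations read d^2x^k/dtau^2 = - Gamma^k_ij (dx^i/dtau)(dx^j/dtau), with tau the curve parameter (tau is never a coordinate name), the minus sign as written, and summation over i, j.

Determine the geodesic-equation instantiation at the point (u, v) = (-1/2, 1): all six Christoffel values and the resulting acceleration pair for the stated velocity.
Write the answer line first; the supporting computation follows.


Answer: Gamma_uuu = 13849/2866, Gamma_uuv = 38777/5732, Gamma_uvv = 139289/11464, Gamma_vuu = -6197/1433, Gamma_vuv = -13797/2866, Gamma_vvv = -41505/5732; accelerations (d^2u/dtau^2, d^2v/dtau^2) = (-39577/11464, 11105/5732)

E = 69/16, F = 169/32, G = 497/64 at the point
E_u = -4, E_v = 15/2, F_u = -69/16, F_v = 25/2, G_u = -53/16, G_v = 127/8
EG - F^2 = 1433/256;  g^inv = (256/1433) * [[497/64, -169/32], [-169/32, 69/16]]
first-kind symbols [ij,l] = (1/2)(d_i g_jl + d_j g_il - d_l g_ij): [uu,u] = E_u/2 = -2, [uu,v] = F_u - E_v/2 = -129/16, [uv,u] = E_v/2 = 15/4, [uv,v] = G_u/2 = -53/32, [vv,u] = F_v - G_u/2 = 453/32, [vv,v] = G_v/2 = 127/16
Gamma^u_ij = (G*[ij,u] - F*[ij,v])/(EG - F^2), Gamma^v_ij = (E*[ij,v] - F*[ij,u])/(EG - F^2)
Gamma_uuu = 13849/2866, Gamma_uuv = 38777/5732, Gamma_uvv = 139289/11464, Gamma_vuu = -6197/1433, Gamma_vuv = -13797/2866, Gamma_vvv = -41505/5732
d^2u/dtau^2 = -(Gamma_uuu*(1)^2 + 2*Gamma_uuv*(1)*(-1) + Gamma_uvv*(-1)^2) = -39577/11464
d^2v/dtau^2 = -(Gamma_vuu*(1)^2 + 2*Gamma_vuv*(1)*(-1) + Gamma_vvv*(-1)^2) = 11105/5732


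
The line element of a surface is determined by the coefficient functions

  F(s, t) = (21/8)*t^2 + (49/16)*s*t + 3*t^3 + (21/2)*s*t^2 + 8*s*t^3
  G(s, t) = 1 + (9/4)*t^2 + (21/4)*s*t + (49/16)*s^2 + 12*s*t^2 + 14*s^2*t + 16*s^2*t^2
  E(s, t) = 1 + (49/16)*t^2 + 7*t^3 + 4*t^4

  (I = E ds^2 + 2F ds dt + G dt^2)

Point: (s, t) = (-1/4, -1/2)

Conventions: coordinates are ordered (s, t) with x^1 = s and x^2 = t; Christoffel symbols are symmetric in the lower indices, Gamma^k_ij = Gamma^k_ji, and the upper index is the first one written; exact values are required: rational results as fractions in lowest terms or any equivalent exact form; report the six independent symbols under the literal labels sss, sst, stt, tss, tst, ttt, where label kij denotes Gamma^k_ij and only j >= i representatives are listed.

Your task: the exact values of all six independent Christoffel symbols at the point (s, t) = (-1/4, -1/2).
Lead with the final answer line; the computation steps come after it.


Answer: Gamma_sss = 0, Gamma_sst = 24/413, Gamma_stt = -48/413, Gamma_tss = 0, Gamma_tst = 44/413, Gamma_ttt = -88/413

E = 73/64, F = 33/128, G = 377/256 at the point
E_s = 0, E_t = 3/16, F_s = 3/32, F_t = -1/64, G_s = 11/32, G_t = -11/16
EG - F^2 = 413/256;  g^inv = (256/413) * [[377/256, -33/128], [-33/128, 73/64]]
first-kind symbols [ij,l] = (1/2)(d_i g_jl + d_j g_il - d_l g_ij): [ss,s] = E_s/2 = 0, [ss,t] = F_s - E_t/2 = 0, [st,s] = E_t/2 = 3/32, [st,t] = G_s/2 = 11/64, [tt,s] = F_t - G_s/2 = -3/16, [tt,t] = G_t/2 = -11/32
Gamma^s_ij = (G*[ij,s] - F*[ij,t])/(EG - F^2), Gamma^t_ij = (E*[ij,t] - F*[ij,s])/(EG - F^2)
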